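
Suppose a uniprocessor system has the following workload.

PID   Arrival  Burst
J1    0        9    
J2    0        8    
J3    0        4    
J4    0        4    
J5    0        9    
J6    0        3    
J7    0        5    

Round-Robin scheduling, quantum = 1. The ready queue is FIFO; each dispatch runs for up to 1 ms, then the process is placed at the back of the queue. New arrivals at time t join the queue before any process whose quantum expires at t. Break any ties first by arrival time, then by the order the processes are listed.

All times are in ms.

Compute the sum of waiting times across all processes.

Schedule: | J1 0-1 | J2 1-2 | J3 2-3 | J4 3-4 | J5 4-5 | J6 5-6 | J7 6-7 | J1 7-8 | J2 8-9 | J3 9-10 | J4 10-11 | J5 11-12 | J6 12-13 | J7 13-14 | J1 14-15 | J2 15-16 | J3 16-17 | J4 17-18 | J5 18-19 | J6 19-20 | J7 20-21 | J1 21-22 | J2 22-23 | J3 23-24 | J4 24-25 | J5 25-26 | J7 26-27 | J1 27-28 | J2 28-29 | J5 29-30 | J7 30-31 | J1 31-32 | J2 32-33 | J5 33-34 | J1 34-35 | J2 35-36 | J5 36-37 | J1 37-38 | J2 38-39 | J5 39-40 | J1 40-41 | J5 41-42 |
Completion: J1=41  J2=39  J3=24  J4=25  J5=42  J6=20  J7=31
Waiting = turnaround − burst: J1=32, J2=31, J3=20, J4=21, J5=33, J6=17, J7=26
Total waiting = 32 + 31 + 20 + 21 + 33 + 17 + 26 = 180

180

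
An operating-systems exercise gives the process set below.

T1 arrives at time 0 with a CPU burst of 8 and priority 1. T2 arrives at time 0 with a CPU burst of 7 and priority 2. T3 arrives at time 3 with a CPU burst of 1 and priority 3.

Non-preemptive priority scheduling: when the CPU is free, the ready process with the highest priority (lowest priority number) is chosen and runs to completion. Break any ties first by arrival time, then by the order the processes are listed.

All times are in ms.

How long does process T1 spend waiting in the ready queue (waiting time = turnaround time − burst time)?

Schedule: | T1 0-8 | T2 8-15 | T3 15-16 |
Completion: T1=8  T2=15  T3=16
Turnaround (C−A): T1=8  T2=15  T3=13
Waiting(T1) = turnaround − burst = 8 − 8 = 0

0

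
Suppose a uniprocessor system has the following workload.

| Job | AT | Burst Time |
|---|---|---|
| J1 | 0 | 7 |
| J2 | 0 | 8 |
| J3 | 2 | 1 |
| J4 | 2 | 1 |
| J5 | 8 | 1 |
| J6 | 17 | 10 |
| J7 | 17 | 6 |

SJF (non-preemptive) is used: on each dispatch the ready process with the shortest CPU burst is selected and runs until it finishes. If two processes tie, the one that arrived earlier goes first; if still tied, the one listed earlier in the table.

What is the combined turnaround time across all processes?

64

Timeline: | J1 0-7 | J3 7-8 | J4 8-9 | J5 9-10 | J2 10-18 | J7 18-24 | J6 24-34 |
Completion: J1=7  J2=18  J3=8  J4=9  J5=10  J6=34  J7=24
Turnaround (C−A): J1=7  J2=18  J3=6  J4=7  J5=2  J6=17  J7=7
Turnaround = completion − arrival: J1=7, J2=18, J3=6, J4=7, J5=2, J6=17, J7=7
Total turnaround = 7 + 18 + 6 + 7 + 2 + 17 + 7 = 64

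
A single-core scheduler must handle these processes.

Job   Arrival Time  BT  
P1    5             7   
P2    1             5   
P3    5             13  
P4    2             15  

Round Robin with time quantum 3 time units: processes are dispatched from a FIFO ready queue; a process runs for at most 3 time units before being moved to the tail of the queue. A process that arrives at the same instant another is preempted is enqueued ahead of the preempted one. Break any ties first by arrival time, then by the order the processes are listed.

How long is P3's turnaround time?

Timeline: | idle 0-1 | P2 1-4 | P4 4-7 | P2 7-9 | P1 9-12 | P3 12-15 | P4 15-18 | P1 18-21 | P3 21-24 | P4 24-27 | P1 27-28 | P3 28-31 | P4 31-34 | P3 34-37 | P4 37-40 | P3 40-41 |
Completion: P1=28  P2=9  P3=41  P4=40
Turnaround (C−A): P1=23  P2=8  P3=36  P4=38
Turnaround(P3) = completion − arrival = 41 − 5 = 36

36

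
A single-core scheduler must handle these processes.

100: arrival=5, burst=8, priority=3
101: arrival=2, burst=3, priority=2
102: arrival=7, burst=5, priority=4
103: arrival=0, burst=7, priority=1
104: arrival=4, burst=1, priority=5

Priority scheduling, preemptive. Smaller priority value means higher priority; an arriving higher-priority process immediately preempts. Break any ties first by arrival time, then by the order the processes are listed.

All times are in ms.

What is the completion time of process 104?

Timeline: | 103 0-7 | 101 7-10 | 100 10-18 | 102 18-23 | 104 23-24 |
Completion: 100=18  101=10  102=23  103=7  104=24
Turnaround (C−A): 100=13  101=8  102=16  103=7  104=20

24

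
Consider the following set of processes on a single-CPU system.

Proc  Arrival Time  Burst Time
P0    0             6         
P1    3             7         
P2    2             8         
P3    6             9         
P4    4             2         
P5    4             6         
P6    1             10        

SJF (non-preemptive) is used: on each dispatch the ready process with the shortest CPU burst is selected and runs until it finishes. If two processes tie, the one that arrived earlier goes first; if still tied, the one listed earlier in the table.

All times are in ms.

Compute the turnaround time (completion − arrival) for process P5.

10

Schedule: | P0 0-6 | P4 6-8 | P5 8-14 | P1 14-21 | P2 21-29 | P3 29-38 | P6 38-48 |
Completion: P0=6  P1=21  P2=29  P3=38  P4=8  P5=14  P6=48
Turnaround(P5) = completion − arrival = 14 − 4 = 10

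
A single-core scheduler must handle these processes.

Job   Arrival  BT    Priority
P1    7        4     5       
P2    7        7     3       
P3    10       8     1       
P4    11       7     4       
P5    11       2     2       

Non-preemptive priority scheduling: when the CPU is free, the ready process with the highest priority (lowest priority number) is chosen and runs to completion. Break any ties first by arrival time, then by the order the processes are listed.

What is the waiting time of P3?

4

Timeline: | idle 0-7 | P2 7-14 | P3 14-22 | P5 22-24 | P4 24-31 | P1 31-35 |
Completion: P1=35  P2=14  P3=22  P4=31  P5=24
Turnaround (C−A): P1=28  P2=7  P3=12  P4=20  P5=13
Waiting(P3) = turnaround − burst = 12 − 8 = 4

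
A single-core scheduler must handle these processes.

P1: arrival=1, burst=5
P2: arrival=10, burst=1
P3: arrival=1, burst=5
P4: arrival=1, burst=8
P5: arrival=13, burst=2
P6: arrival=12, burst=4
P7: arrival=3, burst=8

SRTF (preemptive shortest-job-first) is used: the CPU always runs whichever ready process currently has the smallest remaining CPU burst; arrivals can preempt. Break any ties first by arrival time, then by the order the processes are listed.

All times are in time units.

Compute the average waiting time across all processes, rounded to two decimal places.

6.86

Gantt: | idle 0-1 | P1 1-6 | P3 6-11 | P2 11-12 | P6 12-13 | P5 13-15 | P6 15-18 | P4 18-26 | P7 26-34 |
Completion: P1=6  P2=12  P3=11  P4=26  P5=15  P6=18  P7=34
Turnaround (C−A): P1=5  P2=2  P3=10  P4=25  P5=2  P6=6  P7=31
Waiting times: P1=0, P2=1, P3=5, P4=17, P5=0, P6=2, P7=23
Average waiting = (0+1+5+17+0+2+23) / 7 = 48/7 = 6.86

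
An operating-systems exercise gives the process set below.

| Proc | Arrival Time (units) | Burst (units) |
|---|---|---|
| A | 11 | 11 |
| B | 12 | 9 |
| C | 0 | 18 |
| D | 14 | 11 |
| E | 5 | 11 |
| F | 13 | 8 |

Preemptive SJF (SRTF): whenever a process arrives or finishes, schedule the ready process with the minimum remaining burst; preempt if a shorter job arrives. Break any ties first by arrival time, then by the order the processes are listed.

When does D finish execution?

55

Schedule: | C 0-5 | E 5-16 | F 16-24 | B 24-33 | A 33-44 | D 44-55 | C 55-68 |
Completion: A=44  B=33  C=68  D=55  E=16  F=24
Turnaround (C−A): A=33  B=21  C=68  D=41  E=11  F=11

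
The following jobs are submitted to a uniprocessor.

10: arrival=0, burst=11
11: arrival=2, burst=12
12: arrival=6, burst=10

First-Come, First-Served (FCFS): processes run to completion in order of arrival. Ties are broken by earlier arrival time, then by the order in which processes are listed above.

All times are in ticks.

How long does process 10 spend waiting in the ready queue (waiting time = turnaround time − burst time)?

0

Gantt: | 10 0-11 | 11 11-23 | 12 23-33 |
Completion: 10=11  11=23  12=33
Turnaround (C−A): 10=11  11=21  12=27
Waiting(10) = turnaround − burst = 11 − 11 = 0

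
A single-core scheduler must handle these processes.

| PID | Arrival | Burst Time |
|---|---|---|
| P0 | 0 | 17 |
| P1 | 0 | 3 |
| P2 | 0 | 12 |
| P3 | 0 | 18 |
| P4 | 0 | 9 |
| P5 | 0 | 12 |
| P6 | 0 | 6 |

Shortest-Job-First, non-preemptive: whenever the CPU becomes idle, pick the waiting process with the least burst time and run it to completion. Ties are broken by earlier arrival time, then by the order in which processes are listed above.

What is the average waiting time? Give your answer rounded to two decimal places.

Timeline: | P1 0-3 | P6 3-9 | P4 9-18 | P2 18-30 | P5 30-42 | P0 42-59 | P3 59-77 |
Completion: P0=59  P1=3  P2=30  P3=77  P4=18  P5=42  P6=9
Waiting times: P0=42, P1=0, P2=18, P3=59, P4=9, P5=30, P6=3
Average waiting = (42+0+18+59+9+30+3) / 7 = 161/7 = 23.00

23.00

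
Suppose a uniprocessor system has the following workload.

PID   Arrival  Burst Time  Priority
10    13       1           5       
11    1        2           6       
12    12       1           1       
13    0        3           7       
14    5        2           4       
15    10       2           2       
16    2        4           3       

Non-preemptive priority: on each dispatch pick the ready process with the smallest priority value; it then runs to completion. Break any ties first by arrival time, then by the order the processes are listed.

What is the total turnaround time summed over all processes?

29

Schedule: | 13 0-3 | 16 3-7 | 14 7-9 | 11 9-11 | 15 11-13 | 12 13-14 | 10 14-15 |
Completion: 10=15  11=11  12=14  13=3  14=9  15=13  16=7
Turnaround = completion − arrival: 10=2, 11=10, 12=2, 13=3, 14=4, 15=3, 16=5
Total turnaround = 2 + 10 + 2 + 3 + 4 + 3 + 5 = 29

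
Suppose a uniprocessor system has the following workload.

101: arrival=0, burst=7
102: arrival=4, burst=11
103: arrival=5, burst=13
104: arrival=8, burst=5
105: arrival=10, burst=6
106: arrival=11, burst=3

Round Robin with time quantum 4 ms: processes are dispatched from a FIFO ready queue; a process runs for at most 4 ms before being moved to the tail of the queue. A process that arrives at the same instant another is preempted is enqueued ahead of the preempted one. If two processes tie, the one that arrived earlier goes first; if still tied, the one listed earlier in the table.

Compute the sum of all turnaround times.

161

Gantt: | 101 0-4 | 102 4-8 | 101 8-11 | 103 11-15 | 104 15-19 | 102 19-23 | 105 23-27 | 106 27-30 | 103 30-34 | 104 34-35 | 102 35-38 | 105 38-40 | 103 40-45 |
Completion: 101=11  102=38  103=45  104=35  105=40  106=30
Turnaround = completion − arrival: 101=11, 102=34, 103=40, 104=27, 105=30, 106=19
Total turnaround = 11 + 34 + 40 + 27 + 30 + 19 = 161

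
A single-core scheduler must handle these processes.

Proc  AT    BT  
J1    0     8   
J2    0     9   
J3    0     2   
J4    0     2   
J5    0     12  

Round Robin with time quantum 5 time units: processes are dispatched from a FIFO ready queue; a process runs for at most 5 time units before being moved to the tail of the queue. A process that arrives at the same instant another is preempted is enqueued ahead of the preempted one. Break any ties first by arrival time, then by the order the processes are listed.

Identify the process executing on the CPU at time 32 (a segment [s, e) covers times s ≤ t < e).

Gantt: | J1 0-5 | J2 5-10 | J3 10-12 | J4 12-14 | J5 14-19 | J1 19-22 | J2 22-26 | J5 26-33 |
Completion: J1=22  J2=26  J3=12  J4=14  J5=33
Turnaround (C−A): J1=22  J2=26  J3=12  J4=14  J5=33

J5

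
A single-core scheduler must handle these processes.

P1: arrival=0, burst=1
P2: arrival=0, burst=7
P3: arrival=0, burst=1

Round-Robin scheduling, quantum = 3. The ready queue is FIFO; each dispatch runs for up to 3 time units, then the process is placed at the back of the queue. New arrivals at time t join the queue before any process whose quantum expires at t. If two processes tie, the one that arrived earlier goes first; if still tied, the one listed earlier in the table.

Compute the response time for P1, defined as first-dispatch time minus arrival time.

0

Schedule: | P1 0-1 | P2 1-4 | P3 4-5 | P2 5-9 |
Completion: P1=1  P2=9  P3=5
Response(P1) = first start − arrival = 0 − 0 = 0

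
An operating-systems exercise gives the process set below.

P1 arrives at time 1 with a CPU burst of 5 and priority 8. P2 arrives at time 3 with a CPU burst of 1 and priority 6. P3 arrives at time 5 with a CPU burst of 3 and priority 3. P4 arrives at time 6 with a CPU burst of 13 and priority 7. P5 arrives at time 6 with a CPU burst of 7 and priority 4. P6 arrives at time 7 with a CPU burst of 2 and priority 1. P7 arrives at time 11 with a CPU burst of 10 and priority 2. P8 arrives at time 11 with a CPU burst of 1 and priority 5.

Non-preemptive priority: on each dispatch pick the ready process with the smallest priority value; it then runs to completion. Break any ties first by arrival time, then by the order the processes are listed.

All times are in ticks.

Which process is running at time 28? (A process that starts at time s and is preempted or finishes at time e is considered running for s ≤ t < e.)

P8

Schedule: | idle 0-1 | P1 1-6 | P3 6-9 | P6 9-11 | P7 11-21 | P5 21-28 | P8 28-29 | P2 29-30 | P4 30-43 |
Completion: P1=6  P2=30  P3=9  P4=43  P5=28  P6=11  P7=21  P8=29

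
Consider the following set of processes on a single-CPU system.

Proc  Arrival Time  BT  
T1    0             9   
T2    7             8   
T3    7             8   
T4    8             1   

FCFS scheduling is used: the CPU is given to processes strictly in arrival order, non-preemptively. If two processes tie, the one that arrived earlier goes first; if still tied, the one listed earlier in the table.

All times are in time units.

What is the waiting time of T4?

Gantt: | T1 0-9 | T2 9-17 | T3 17-25 | T4 25-26 |
Completion: T1=9  T2=17  T3=25  T4=26
Turnaround (C−A): T1=9  T2=10  T3=18  T4=18
Waiting(T4) = turnaround − burst = 18 − 1 = 17

17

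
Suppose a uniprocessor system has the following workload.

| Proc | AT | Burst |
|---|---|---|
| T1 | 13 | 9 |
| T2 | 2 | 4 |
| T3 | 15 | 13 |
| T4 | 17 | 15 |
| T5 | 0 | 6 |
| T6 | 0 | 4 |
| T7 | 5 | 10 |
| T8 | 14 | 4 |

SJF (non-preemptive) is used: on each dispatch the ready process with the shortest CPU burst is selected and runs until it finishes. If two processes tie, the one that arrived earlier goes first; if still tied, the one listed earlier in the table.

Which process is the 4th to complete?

T8

Gantt: | T6 0-4 | T2 4-8 | T5 8-14 | T8 14-18 | T1 18-27 | T7 27-37 | T3 37-50 | T4 50-65 |
Completion: T1=27  T2=8  T3=50  T4=65  T5=14  T6=4  T7=37  T8=18
Finish order: T6 → T2 → T5 → T8 → T1 → T7 → T3 → T4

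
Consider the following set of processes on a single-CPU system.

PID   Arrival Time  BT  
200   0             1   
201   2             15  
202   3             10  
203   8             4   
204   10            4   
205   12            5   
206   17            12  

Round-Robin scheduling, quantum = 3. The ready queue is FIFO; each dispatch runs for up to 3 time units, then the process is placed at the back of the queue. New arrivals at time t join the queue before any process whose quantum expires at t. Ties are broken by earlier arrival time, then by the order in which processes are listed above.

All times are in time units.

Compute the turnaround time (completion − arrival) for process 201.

Gantt: | 200 0-1 | idle 1-2 | 201 2-5 | 202 5-8 | 201 8-11 | 203 11-14 | 202 14-17 | 204 17-20 | 201 20-23 | 205 23-26 | 203 26-27 | 206 27-30 | 202 30-33 | 204 33-34 | 201 34-37 | 205 37-39 | 206 39-42 | 202 42-43 | 201 43-46 | 206 46-52 |
Completion: 200=1  201=46  202=43  203=27  204=34  205=39  206=52
Turnaround(201) = completion − arrival = 46 − 2 = 44

44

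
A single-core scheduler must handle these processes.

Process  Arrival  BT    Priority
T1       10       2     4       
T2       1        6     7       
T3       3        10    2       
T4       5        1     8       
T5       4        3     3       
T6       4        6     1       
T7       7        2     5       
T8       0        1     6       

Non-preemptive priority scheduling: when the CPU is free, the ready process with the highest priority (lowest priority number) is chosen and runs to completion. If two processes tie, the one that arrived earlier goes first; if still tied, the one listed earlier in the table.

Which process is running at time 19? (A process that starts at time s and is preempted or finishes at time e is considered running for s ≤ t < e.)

T3

Timeline: | T8 0-1 | T2 1-7 | T6 7-13 | T3 13-23 | T5 23-26 | T1 26-28 | T7 28-30 | T4 30-31 |
Completion: T1=28  T2=7  T3=23  T4=31  T5=26  T6=13  T7=30  T8=1
Turnaround (C−A): T1=18  T2=6  T3=20  T4=26  T5=22  T6=9  T7=23  T8=1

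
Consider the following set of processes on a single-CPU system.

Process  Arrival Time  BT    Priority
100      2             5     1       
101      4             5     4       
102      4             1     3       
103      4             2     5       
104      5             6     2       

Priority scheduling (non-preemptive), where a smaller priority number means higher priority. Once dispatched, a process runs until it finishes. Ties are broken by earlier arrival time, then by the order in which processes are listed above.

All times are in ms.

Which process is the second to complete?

Timeline: | idle 0-2 | 100 2-7 | 104 7-13 | 102 13-14 | 101 14-19 | 103 19-21 |
Completion: 100=7  101=19  102=14  103=21  104=13
Finish order: 100 → 104 → 102 → 101 → 103

104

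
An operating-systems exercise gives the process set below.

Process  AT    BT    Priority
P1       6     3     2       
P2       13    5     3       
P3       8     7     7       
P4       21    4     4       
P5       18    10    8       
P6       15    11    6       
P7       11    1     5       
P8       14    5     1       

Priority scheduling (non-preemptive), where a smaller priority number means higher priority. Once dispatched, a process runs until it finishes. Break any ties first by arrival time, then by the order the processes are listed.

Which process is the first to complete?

Gantt: | idle 0-6 | P1 6-9 | P3 9-16 | P8 16-21 | P2 21-26 | P4 26-30 | P7 30-31 | P6 31-42 | P5 42-52 |
Completion: P1=9  P2=26  P3=16  P4=30  P5=52  P6=42  P7=31  P8=21
Turnaround (C−A): P1=3  P2=13  P3=8  P4=9  P5=34  P6=27  P7=20  P8=7
Finish order: P1 → P3 → P8 → P2 → P4 → P7 → P6 → P5

P1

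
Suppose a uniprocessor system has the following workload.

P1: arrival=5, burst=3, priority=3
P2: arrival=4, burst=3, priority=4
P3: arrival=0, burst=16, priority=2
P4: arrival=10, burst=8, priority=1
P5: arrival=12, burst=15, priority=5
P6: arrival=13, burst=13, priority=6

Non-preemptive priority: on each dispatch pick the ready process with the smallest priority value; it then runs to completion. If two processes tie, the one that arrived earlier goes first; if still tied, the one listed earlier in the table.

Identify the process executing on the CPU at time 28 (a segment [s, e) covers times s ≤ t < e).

Gantt: | P3 0-16 | P4 16-24 | P1 24-27 | P2 27-30 | P5 30-45 | P6 45-58 |
Completion: P1=27  P2=30  P3=16  P4=24  P5=45  P6=58

P2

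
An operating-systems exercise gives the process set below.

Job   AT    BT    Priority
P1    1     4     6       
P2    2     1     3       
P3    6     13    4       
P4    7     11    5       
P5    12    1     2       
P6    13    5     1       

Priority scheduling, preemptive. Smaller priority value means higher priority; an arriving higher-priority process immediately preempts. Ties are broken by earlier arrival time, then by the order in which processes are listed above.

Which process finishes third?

Timeline: | idle 0-1 | P1 1-2 | P2 2-3 | P1 3-6 | P3 6-12 | P5 12-13 | P6 13-18 | P3 18-25 | P4 25-36 |
Completion: P1=6  P2=3  P3=25  P4=36  P5=13  P6=18
Finish order: P2 → P1 → P5 → P6 → P3 → P4

P5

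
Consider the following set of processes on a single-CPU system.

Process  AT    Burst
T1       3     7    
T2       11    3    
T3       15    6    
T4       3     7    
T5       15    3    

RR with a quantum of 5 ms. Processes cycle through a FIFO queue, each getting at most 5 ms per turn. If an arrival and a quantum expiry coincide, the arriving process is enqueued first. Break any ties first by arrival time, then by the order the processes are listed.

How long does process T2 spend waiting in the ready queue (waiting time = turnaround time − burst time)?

4

Schedule: | idle 0-3 | T1 3-8 | T4 8-13 | T1 13-15 | T2 15-18 | T4 18-20 | T3 20-25 | T5 25-28 | T3 28-29 |
Completion: T1=15  T2=18  T3=29  T4=20  T5=28
Turnaround (C−A): T1=12  T2=7  T3=14  T4=17  T5=13
Waiting(T2) = turnaround − burst = 7 − 3 = 4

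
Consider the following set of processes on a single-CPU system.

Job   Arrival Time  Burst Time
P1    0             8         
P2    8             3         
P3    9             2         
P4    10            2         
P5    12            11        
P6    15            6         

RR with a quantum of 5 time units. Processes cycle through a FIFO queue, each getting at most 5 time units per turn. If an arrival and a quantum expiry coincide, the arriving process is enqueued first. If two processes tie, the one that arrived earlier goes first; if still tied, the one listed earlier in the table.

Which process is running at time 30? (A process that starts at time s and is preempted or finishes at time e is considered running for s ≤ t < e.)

P6

Timeline: | P1 0-8 | P2 8-11 | P3 11-13 | P4 13-15 | P5 15-20 | P6 20-25 | P5 25-30 | P6 30-31 | P5 31-32 |
Completion: P1=8  P2=11  P3=13  P4=15  P5=32  P6=31
Turnaround (C−A): P1=8  P2=3  P3=4  P4=5  P5=20  P6=16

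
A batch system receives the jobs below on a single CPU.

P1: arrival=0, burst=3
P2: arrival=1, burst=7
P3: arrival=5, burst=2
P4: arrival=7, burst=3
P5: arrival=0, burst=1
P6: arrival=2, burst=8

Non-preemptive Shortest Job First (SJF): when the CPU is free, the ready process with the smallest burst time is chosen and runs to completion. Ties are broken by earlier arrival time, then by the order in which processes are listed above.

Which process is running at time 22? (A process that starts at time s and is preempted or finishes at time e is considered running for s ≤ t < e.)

P6

Gantt: | P5 0-1 | P1 1-4 | P2 4-11 | P3 11-13 | P4 13-16 | P6 16-24 |
Completion: P1=4  P2=11  P3=13  P4=16  P5=1  P6=24
Turnaround (C−A): P1=4  P2=10  P3=8  P4=9  P5=1  P6=22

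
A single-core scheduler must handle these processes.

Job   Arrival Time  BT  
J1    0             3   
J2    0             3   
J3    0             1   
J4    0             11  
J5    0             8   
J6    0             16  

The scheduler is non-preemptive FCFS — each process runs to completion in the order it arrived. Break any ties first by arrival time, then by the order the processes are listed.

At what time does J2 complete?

6

Gantt: | J1 0-3 | J2 3-6 | J3 6-7 | J4 7-18 | J5 18-26 | J6 26-42 |
Completion: J1=3  J2=6  J3=7  J4=18  J5=26  J6=42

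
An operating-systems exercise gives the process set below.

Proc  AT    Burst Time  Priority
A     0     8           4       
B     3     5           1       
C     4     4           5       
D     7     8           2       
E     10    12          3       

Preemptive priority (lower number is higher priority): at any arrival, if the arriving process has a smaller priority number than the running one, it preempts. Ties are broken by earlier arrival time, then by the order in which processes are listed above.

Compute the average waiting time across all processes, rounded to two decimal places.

Timeline: | A 0-3 | B 3-8 | D 8-16 | E 16-28 | A 28-33 | C 33-37 |
Completion: A=33  B=8  C=37  D=16  E=28
Turnaround (C−A): A=33  B=5  C=33  D=9  E=18
Waiting times: A=25, B=0, C=29, D=1, E=6
Average waiting = (25+0+29+1+6) / 5 = 61/5 = 12.20

12.20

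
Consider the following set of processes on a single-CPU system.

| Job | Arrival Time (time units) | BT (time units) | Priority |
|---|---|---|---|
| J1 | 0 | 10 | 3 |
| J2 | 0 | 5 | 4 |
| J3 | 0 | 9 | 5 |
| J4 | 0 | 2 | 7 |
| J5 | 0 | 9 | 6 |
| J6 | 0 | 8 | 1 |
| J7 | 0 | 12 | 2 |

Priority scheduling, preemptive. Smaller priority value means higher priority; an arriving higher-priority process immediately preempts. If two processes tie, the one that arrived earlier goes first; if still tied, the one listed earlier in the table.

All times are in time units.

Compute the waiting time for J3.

35

Schedule: | J6 0-8 | J7 8-20 | J1 20-30 | J2 30-35 | J3 35-44 | J5 44-53 | J4 53-55 |
Completion: J1=30  J2=35  J3=44  J4=55  J5=53  J6=8  J7=20
Turnaround (C−A): J1=30  J2=35  J3=44  J4=55  J5=53  J6=8  J7=20
Waiting(J3) = turnaround − burst = 44 − 9 = 35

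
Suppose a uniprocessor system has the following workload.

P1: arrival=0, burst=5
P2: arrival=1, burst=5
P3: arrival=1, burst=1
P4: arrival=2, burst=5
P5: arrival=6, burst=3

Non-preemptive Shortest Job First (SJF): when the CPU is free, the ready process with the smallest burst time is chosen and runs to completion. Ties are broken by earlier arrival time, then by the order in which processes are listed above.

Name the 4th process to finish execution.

P2

Timeline: | P1 0-5 | P3 5-6 | P5 6-9 | P2 9-14 | P4 14-19 |
Completion: P1=5  P2=14  P3=6  P4=19  P5=9
Finish order: P1 → P3 → P5 → P2 → P4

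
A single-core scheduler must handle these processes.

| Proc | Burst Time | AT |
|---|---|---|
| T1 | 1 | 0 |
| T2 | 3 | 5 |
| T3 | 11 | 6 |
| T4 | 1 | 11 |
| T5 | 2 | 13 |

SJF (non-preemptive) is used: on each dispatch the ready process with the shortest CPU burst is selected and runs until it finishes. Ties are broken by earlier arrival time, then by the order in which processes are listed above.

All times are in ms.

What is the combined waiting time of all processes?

Gantt: | T1 0-1 | idle 1-5 | T2 5-8 | T3 8-19 | T4 19-20 | T5 20-22 |
Completion: T1=1  T2=8  T3=19  T4=20  T5=22
Waiting = turnaround − burst: T1=0, T2=0, T3=2, T4=8, T5=7
Total waiting = 0 + 0 + 2 + 8 + 7 = 17

17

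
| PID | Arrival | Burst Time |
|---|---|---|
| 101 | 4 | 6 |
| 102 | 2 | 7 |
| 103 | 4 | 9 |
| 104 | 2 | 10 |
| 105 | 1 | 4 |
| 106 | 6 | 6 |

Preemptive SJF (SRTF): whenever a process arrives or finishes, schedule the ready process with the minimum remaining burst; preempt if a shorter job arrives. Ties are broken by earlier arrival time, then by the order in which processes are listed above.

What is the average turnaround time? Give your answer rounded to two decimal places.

Timeline: | idle 0-1 | 105 1-5 | 101 5-11 | 106 11-17 | 102 17-24 | 103 24-33 | 104 33-43 |
Completion: 101=11  102=24  103=33  104=43  105=5  106=17
Turnaround (C−A): 101=7  102=22  103=29  104=41  105=4  106=11
Turnaround times: 101=7, 102=22, 103=29, 104=41, 105=4, 106=11
Average turnaround = (7+22+29+41+4+11) / 6 = 114/6 = 19.00

19.00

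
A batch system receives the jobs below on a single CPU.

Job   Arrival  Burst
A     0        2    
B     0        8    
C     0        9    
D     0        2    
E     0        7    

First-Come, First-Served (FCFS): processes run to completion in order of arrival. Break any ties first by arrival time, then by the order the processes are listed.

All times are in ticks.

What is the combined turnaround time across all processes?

80

Schedule: | A 0-2 | B 2-10 | C 10-19 | D 19-21 | E 21-28 |
Completion: A=2  B=10  C=19  D=21  E=28
Turnaround = completion − arrival: A=2, B=10, C=19, D=21, E=28
Total turnaround = 2 + 10 + 19 + 21 + 28 = 80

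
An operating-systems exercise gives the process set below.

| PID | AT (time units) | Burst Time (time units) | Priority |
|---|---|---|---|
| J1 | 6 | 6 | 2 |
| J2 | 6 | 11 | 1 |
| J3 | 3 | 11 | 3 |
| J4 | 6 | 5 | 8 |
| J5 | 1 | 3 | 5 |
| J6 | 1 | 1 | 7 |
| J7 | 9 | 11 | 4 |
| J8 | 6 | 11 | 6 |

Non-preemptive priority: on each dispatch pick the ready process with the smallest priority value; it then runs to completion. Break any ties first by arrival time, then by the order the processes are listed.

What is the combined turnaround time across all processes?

251

Schedule: | idle 0-1 | J5 1-4 | J3 4-15 | J2 15-26 | J1 26-32 | J7 32-43 | J8 43-54 | J6 54-55 | J4 55-60 |
Completion: J1=32  J2=26  J3=15  J4=60  J5=4  J6=55  J7=43  J8=54
Turnaround = completion − arrival: J1=26, J2=20, J3=12, J4=54, J5=3, J6=54, J7=34, J8=48
Total turnaround = 26 + 20 + 12 + 54 + 3 + 54 + 34 + 48 = 251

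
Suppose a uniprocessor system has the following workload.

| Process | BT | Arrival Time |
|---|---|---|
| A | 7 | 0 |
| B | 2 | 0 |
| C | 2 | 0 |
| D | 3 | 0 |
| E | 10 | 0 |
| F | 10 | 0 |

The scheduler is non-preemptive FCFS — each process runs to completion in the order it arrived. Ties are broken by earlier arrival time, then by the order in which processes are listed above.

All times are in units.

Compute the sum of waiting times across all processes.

Gantt: | A 0-7 | B 7-9 | C 9-11 | D 11-14 | E 14-24 | F 24-34 |
Completion: A=7  B=9  C=11  D=14  E=24  F=34
Waiting = turnaround − burst: A=0, B=7, C=9, D=11, E=14, F=24
Total waiting = 0 + 7 + 9 + 11 + 14 + 24 = 65

65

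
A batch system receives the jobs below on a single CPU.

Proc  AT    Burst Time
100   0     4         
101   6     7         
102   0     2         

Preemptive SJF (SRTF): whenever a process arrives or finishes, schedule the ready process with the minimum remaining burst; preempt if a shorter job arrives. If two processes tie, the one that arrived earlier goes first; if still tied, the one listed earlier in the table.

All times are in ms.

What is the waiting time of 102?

0

Schedule: | 102 0-2 | 100 2-6 | 101 6-13 |
Completion: 100=6  101=13  102=2
Waiting(102) = turnaround − burst = 2 − 2 = 0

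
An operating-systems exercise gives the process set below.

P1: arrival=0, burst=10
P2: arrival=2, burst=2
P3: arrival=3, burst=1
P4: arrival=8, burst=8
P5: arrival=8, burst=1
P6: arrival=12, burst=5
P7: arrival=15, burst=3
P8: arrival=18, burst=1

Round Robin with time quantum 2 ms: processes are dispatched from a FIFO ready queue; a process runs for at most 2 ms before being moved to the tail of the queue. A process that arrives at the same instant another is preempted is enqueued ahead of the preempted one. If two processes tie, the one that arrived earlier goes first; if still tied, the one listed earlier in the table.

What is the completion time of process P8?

Schedule: | P1 0-2 | P2 2-4 | P1 4-6 | P3 6-7 | P1 7-9 | P4 9-11 | P5 11-12 | P1 12-14 | P4 14-16 | P6 16-18 | P1 18-20 | P7 20-22 | P4 22-24 | P8 24-25 | P6 25-27 | P7 27-28 | P4 28-30 | P6 30-31 |
Completion: P1=20  P2=4  P3=7  P4=30  P5=12  P6=31  P7=28  P8=25
Turnaround (C−A): P1=20  P2=2  P3=4  P4=22  P5=4  P6=19  P7=13  P8=7

25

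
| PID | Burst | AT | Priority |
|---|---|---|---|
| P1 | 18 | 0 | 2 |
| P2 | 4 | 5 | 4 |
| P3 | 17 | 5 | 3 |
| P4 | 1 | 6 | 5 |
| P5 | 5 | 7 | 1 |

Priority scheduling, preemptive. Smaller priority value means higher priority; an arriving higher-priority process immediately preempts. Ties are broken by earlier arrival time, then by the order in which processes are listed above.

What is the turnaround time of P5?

Gantt: | P1 0-7 | P5 7-12 | P1 12-23 | P3 23-40 | P2 40-44 | P4 44-45 |
Completion: P1=23  P2=44  P3=40  P4=45  P5=12
Turnaround (C−A): P1=23  P2=39  P3=35  P4=39  P5=5
Turnaround(P5) = completion − arrival = 12 − 7 = 5

5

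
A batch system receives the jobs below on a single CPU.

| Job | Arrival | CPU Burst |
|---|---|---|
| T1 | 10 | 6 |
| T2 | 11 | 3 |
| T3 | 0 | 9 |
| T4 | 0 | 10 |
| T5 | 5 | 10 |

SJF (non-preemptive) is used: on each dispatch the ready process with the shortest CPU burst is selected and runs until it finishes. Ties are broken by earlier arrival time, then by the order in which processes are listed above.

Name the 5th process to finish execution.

Gantt: | T3 0-9 | T4 9-19 | T2 19-22 | T1 22-28 | T5 28-38 |
Completion: T1=28  T2=22  T3=9  T4=19  T5=38
Finish order: T3 → T4 → T2 → T1 → T5

T5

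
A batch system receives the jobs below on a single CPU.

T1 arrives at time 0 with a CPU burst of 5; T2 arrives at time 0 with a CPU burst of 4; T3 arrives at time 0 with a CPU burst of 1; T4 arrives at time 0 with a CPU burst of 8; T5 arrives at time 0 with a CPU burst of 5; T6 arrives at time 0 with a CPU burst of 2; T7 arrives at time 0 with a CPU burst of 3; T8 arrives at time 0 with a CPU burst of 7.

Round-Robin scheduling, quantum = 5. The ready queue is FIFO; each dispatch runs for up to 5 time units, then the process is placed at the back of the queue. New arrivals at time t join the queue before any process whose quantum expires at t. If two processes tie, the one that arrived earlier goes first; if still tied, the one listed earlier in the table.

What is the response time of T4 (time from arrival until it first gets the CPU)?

10

Schedule: | T1 0-5 | T2 5-9 | T3 9-10 | T4 10-15 | T5 15-20 | T6 20-22 | T7 22-25 | T8 25-30 | T4 30-33 | T8 33-35 |
Completion: T1=5  T2=9  T3=10  T4=33  T5=20  T6=22  T7=25  T8=35
Response(T4) = first start − arrival = 10 − 0 = 10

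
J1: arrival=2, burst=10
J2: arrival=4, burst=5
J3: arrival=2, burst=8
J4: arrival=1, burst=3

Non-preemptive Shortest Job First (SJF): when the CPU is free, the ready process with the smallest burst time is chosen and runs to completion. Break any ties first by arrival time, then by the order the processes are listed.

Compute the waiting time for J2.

0

Gantt: | idle 0-1 | J4 1-4 | J2 4-9 | J3 9-17 | J1 17-27 |
Completion: J1=27  J2=9  J3=17  J4=4
Turnaround (C−A): J1=25  J2=5  J3=15  J4=3
Waiting(J2) = turnaround − burst = 5 − 5 = 0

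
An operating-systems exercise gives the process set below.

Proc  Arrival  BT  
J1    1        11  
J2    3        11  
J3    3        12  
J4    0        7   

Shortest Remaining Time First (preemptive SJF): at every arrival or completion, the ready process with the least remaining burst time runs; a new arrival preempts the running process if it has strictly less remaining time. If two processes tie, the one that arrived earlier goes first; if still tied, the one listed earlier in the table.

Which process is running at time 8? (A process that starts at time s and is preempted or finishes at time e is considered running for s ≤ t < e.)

J1

Schedule: | J4 0-7 | J1 7-18 | J2 18-29 | J3 29-41 |
Completion: J1=18  J2=29  J3=41  J4=7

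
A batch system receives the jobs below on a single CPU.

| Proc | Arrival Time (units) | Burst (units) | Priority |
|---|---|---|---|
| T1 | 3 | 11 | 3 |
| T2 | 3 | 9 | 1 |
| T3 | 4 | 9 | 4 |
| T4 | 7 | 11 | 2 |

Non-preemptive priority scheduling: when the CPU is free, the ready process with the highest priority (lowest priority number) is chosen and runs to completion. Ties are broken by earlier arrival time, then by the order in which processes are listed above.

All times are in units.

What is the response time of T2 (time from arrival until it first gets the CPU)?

0

Schedule: | idle 0-3 | T2 3-12 | T4 12-23 | T1 23-34 | T3 34-43 |
Completion: T1=34  T2=12  T3=43  T4=23
Turnaround (C−A): T1=31  T2=9  T3=39  T4=16
Response(T2) = first start − arrival = 3 − 3 = 0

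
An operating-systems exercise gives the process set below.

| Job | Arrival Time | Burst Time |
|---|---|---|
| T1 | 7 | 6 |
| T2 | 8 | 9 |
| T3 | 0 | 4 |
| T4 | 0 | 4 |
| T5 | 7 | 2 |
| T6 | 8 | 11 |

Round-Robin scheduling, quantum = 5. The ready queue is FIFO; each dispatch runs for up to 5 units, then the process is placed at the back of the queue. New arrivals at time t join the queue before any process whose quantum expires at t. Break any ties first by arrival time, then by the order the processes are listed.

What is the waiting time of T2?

13

Gantt: | T3 0-4 | T4 4-8 | T1 8-13 | T5 13-15 | T2 15-20 | T6 20-25 | T1 25-26 | T2 26-30 | T6 30-36 |
Completion: T1=26  T2=30  T3=4  T4=8  T5=15  T6=36
Waiting(T2) = turnaround − burst = 22 − 9 = 13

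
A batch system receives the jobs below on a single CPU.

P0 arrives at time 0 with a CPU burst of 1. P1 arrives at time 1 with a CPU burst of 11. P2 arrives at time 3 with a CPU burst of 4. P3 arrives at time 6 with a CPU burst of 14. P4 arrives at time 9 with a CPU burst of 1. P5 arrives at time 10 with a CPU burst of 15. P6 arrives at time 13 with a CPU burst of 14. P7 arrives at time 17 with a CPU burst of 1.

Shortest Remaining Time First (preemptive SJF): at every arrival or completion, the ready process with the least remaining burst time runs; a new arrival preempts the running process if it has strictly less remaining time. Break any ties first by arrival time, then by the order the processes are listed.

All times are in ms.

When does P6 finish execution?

46

Gantt: | P0 0-1 | P1 1-3 | P2 3-7 | P1 7-9 | P4 9-10 | P1 10-17 | P7 17-18 | P3 18-32 | P6 32-46 | P5 46-61 |
Completion: P0=1  P1=17  P2=7  P3=32  P4=10  P5=61  P6=46  P7=18
Turnaround (C−A): P0=1  P1=16  P2=4  P3=26  P4=1  P5=51  P6=33  P7=1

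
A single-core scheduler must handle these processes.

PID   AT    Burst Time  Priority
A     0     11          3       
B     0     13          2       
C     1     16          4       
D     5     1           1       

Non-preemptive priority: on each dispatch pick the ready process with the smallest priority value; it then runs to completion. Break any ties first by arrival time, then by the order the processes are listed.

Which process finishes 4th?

C

Gantt: | B 0-13 | D 13-14 | A 14-25 | C 25-41 |
Completion: A=25  B=13  C=41  D=14
Turnaround (C−A): A=25  B=13  C=40  D=9
Finish order: B → D → A → C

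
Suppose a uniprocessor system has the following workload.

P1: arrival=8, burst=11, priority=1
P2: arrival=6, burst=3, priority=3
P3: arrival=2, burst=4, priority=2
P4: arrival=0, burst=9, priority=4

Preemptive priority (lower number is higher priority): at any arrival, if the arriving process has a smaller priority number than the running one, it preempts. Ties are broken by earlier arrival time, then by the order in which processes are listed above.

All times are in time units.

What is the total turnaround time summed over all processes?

Gantt: | P4 0-2 | P3 2-6 | P2 6-8 | P1 8-19 | P2 19-20 | P4 20-27 |
Completion: P1=19  P2=20  P3=6  P4=27
Turnaround (C−A): P1=11  P2=14  P3=4  P4=27
Turnaround = completion − arrival: P1=11, P2=14, P3=4, P4=27
Total turnaround = 11 + 14 + 4 + 27 = 56

56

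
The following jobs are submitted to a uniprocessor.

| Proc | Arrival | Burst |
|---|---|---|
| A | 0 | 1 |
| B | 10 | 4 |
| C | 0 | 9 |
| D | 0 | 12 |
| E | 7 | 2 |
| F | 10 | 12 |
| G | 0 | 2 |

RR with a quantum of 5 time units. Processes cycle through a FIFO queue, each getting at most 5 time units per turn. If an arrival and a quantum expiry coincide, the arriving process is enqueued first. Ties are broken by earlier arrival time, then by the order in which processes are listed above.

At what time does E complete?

19

Schedule: | A 0-1 | C 1-6 | D 6-11 | G 11-13 | C 13-17 | E 17-19 | B 19-23 | F 23-28 | D 28-33 | F 33-38 | D 38-40 | F 40-42 |
Completion: A=1  B=23  C=17  D=40  E=19  F=42  G=13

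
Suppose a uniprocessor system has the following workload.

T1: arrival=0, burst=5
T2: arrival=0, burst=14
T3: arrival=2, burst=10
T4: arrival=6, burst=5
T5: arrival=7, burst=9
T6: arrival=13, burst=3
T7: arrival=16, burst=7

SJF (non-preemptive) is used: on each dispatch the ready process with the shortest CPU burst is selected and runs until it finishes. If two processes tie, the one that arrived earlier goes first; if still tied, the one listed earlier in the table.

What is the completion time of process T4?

Timeline: | T1 0-5 | T3 5-15 | T6 15-18 | T4 18-23 | T7 23-30 | T5 30-39 | T2 39-53 |
Completion: T1=5  T2=53  T3=15  T4=23  T5=39  T6=18  T7=30
Turnaround (C−A): T1=5  T2=53  T3=13  T4=17  T5=32  T6=5  T7=14

23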